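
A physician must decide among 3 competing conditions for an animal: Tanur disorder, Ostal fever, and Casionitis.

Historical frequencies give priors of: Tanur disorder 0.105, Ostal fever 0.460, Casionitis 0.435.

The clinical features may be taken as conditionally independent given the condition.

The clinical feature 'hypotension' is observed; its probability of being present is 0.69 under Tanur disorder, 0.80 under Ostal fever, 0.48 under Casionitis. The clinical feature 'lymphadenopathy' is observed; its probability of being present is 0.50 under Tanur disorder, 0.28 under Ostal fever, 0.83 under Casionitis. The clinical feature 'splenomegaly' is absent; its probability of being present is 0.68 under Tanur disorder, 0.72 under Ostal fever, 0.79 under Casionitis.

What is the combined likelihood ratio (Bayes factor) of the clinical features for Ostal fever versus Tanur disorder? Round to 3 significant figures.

Take the product of per-clinical feature likelihoods under each hypothesis (using 1 − P(present | H) for each absent clinical feature), then divide.
  Ostal fever: 0.80 × 0.28 × (1 − 0.72) = 0.06272
  Tanur disorder: 0.69 × 0.50 × (1 − 0.68) = 0.1104
Bayes factor = 0.06272 / 0.1104 ≈ 0.568

0.568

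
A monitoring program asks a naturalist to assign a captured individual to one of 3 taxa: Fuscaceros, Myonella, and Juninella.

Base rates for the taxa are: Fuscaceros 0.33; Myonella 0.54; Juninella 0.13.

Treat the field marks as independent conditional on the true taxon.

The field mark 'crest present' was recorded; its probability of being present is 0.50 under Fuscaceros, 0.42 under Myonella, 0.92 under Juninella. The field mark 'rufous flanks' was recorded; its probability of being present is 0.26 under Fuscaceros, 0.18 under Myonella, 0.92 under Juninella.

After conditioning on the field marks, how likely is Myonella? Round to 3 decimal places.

For each hypothesis, the unnormalized posterior weight is prior × product of the field mark likelihoods:
  Fuscaceros: 0.33 × 0.50 × 0.26 = 0.0429
  Myonella: 0.54 × 0.42 × 0.18 = 0.040824
  Juninella: 0.13 × 0.92 × 0.92 = 0.11003
Marginal likelihood of the evidence = 0.19376.
P(Myonella | evidence) = 0.040824 / 0.19376 ≈ 0.211.

0.211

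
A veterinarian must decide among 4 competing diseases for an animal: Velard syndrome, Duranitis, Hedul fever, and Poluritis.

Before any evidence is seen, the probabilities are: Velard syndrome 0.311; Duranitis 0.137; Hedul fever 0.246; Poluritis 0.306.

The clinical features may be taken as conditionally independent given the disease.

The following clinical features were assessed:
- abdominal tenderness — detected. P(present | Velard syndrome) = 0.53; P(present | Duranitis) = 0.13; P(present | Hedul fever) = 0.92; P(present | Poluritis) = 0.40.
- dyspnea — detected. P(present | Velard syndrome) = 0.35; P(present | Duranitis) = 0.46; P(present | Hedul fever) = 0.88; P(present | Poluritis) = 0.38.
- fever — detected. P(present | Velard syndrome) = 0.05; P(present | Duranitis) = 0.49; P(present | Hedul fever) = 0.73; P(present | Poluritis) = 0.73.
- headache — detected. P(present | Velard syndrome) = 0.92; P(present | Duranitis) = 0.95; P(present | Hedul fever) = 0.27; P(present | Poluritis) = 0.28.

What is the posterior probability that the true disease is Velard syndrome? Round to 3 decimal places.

0.048

By Bayes' rule with conditional independence, the unnormalized weight for each hypothesis is prior × ∏ likelihoods:
  Velard syndrome: 0.311 × 0.53 × 0.35 × 0.05 × 0.92 = 0.0026538
  Duranitis: 0.137 × 0.13 × 0.46 × 0.49 × 0.95 = 0.0038137
  Hedul fever: 0.246 × 0.92 × 0.88 × 0.73 × 0.27 = 0.039255
  Poluritis: 0.306 × 0.40 × 0.38 × 0.73 × 0.28 = 0.0095071
Marginal likelihood of the evidence = 0.055229.
P(Velard syndrome | evidence) = 0.0026538 / 0.055229 ≈ 0.048.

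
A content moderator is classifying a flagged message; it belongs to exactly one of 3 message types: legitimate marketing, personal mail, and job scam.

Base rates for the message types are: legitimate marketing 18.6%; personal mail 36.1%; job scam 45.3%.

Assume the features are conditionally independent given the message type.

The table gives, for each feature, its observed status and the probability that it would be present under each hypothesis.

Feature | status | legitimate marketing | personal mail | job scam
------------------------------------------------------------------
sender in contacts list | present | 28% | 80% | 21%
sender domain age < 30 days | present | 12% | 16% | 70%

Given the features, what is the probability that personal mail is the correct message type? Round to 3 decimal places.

For each hypothesis, the unnormalized posterior weight is prior × product of the feature likelihoods:
  legitimate marketing: 0.186 × 0.28 × 0.12 = 0.0062496
  personal mail: 0.361 × 0.80 × 0.16 = 0.046208
  job scam: 0.453 × 0.21 × 0.70 = 0.066591
The unnormalized weights sum to 0.11905.
P(personal mail | evidence) = 0.046208 / 0.11905 ≈ 0.388.

0.388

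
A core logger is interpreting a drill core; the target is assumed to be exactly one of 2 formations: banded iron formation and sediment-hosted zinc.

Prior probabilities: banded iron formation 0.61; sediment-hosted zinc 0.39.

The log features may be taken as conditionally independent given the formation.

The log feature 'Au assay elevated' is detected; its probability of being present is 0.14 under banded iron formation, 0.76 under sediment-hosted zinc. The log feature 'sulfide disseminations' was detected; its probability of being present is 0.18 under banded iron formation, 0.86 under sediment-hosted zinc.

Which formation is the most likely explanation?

Multiply each prior by the joint likelihood of the log feature pattern:
  banded iron formation: 0.61 × 0.14 × 0.18 = 0.015372
  sediment-hosted zinc: 0.39 × 0.76 × 0.86 = 0.2549
Normalizing constant Z = 0.015372 + 0.2549 = 0.27028.
P(banded iron formation | evidence) ≈ 0.015372 / 0.27028 ≈ 0.057
P(sediment-hosted zinc | evidence) ≈ 0.2549 / 0.27028 ≈ 0.943
The largest is 0.943, so sediment-hosted zinc is most probable.

sediment-hosted zinc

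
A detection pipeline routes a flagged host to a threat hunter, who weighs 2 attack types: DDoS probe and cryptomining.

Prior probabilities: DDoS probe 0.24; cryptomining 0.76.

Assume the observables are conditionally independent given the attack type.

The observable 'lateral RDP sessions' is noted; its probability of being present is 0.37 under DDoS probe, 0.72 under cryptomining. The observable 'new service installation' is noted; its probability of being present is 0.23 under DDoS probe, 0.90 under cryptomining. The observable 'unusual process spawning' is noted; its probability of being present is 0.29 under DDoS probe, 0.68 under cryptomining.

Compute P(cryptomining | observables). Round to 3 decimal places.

0.983

By Bayes' rule with conditional independence, the unnormalized weight for each hypothesis is prior × ∏ likelihoods:
  DDoS probe: 0.24 × 0.37 × 0.23 × 0.29 = 0.005923
  cryptomining: 0.76 × 0.72 × 0.90 × 0.68 = 0.33489
The unnormalized weights sum to 0.34081.
P(cryptomining | evidence) = 0.33489 / 0.34081 ≈ 0.983.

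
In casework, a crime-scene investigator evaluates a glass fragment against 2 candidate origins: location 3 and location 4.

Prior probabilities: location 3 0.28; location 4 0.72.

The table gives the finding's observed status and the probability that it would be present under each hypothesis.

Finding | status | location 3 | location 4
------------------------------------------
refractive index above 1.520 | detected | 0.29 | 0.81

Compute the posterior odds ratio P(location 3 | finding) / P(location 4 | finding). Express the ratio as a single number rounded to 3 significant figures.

The normalizing constant cancels in an odds ratio, so compute prior × likelihood for the two hypotheses only:
  location 3: 0.28 × 0.29 = 0.0812
  location 4: 0.72 × 0.81 = 0.5832
Posterior odds = 0.0812 / 0.5832 ≈ 0.139.

0.139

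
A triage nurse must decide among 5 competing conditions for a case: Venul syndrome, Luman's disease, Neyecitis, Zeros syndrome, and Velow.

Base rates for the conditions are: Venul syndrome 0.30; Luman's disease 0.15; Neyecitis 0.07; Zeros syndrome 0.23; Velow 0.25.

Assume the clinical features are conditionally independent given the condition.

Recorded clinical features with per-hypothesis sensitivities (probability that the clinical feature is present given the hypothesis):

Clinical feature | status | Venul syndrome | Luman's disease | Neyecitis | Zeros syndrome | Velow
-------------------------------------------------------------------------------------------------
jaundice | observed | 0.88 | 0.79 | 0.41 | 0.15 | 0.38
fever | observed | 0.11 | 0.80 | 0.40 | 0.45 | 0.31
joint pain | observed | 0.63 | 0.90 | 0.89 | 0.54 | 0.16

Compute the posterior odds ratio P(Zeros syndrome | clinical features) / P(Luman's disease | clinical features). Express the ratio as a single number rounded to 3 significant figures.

The normalizing constant cancels in an odds ratio, so compute prior × likelihood for the two hypotheses only:
  Zeros syndrome: 0.23 × 0.15 × 0.45 × 0.54 = 0.0083835
  Luman's disease: 0.15 × 0.79 × 0.80 × 0.90 = 0.08532
Odds(Zeros syndrome : Luman's disease) = 0.0083835 / 0.08532 ≈ 0.0983.

0.0983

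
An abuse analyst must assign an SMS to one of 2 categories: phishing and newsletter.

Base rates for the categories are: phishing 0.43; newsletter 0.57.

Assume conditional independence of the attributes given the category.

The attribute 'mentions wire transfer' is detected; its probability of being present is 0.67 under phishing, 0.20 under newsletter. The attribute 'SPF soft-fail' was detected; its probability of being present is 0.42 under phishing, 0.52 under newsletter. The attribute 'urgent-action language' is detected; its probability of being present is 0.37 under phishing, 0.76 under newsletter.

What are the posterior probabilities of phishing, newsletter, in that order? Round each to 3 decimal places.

By Bayes' rule with conditional independence, the unnormalized weight for each hypothesis is prior × ∏ likelihoods:
  phishing: 0.43 × 0.67 × 0.42 × 0.37 = 0.044771
  newsletter: 0.57 × 0.20 × 0.52 × 0.76 = 0.045053
The unnormalized weights sum to 0.089824.
P(phishing | evidence) = 0.044771 / 0.089824 ≈ 0.498
P(newsletter | evidence) = 0.045053 / 0.089824 ≈ 0.502

0.498, 0.502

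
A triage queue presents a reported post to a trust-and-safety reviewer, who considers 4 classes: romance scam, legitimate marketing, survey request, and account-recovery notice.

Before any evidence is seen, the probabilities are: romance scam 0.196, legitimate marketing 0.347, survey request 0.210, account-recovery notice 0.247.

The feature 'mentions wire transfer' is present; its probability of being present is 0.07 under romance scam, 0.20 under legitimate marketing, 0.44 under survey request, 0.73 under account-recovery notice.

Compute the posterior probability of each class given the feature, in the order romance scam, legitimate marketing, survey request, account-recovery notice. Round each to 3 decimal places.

By Bayes' rule, the unnormalized weight for each hypothesis is prior × likelihood:
  romance scam: 0.196 × 0.07 = 0.01372
  legitimate marketing: 0.347 × 0.20 = 0.0694
  survey request: 0.210 × 0.44 = 0.0924
  account-recovery notice: 0.247 × 0.73 = 0.18031
The unnormalized weights sum to 0.35583.
P(romance scam | evidence) = 0.01372 / 0.35583 ≈ 0.039
P(legitimate marketing | evidence) = 0.0694 / 0.35583 ≈ 0.195
P(survey request | evidence) = 0.0924 / 0.35583 ≈ 0.260
P(account-recovery notice | evidence) = 0.18031 / 0.35583 ≈ 0.507

0.039, 0.195, 0.260, 0.507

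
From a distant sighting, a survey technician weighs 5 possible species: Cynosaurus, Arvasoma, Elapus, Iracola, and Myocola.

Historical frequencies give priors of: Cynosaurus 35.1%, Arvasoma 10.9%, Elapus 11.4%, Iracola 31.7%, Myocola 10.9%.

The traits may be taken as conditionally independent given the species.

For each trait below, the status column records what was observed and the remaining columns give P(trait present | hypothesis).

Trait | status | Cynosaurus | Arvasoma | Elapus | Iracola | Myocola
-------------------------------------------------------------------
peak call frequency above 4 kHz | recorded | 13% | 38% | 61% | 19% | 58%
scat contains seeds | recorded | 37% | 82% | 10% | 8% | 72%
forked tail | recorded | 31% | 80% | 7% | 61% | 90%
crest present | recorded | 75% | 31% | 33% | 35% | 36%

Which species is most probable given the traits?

Multiply each prior by the joint likelihood of the trait pattern:
  Cynosaurus: 0.351 × 0.13 × 0.37 × 0.31 × 0.75 = 0.0039253
  Arvasoma: 0.109 × 0.38 × 0.82 × 0.80 × 0.31 = 0.0084232
  Elapus: 0.114 × 0.61 × 0.10 × 0.07 × 0.33 = 0.00016064
  Iracola: 0.317 × 0.19 × 0.08 × 0.61 × 0.35 = 0.0010287
  Myocola: 0.109 × 0.58 × 0.72 × 0.90 × 0.36 = 0.014748
Marginal likelihood of the evidence = 0.028286.
P(Cynosaurus | evidence) ≈ 0.0039253 / 0.028286 ≈ 0.139
P(Arvasoma | evidence) ≈ 0.0084232 / 0.028286 ≈ 0.298
P(Elapus | evidence) ≈ 0.00016064 / 0.028286 ≈ 0.006
P(Iracola | evidence) ≈ 0.0010287 / 0.028286 ≈ 0.036
P(Myocola | evidence) ≈ 0.014748 / 0.028286 ≈ 0.521
The largest is 0.521, so Myocola is most probable.

Myocola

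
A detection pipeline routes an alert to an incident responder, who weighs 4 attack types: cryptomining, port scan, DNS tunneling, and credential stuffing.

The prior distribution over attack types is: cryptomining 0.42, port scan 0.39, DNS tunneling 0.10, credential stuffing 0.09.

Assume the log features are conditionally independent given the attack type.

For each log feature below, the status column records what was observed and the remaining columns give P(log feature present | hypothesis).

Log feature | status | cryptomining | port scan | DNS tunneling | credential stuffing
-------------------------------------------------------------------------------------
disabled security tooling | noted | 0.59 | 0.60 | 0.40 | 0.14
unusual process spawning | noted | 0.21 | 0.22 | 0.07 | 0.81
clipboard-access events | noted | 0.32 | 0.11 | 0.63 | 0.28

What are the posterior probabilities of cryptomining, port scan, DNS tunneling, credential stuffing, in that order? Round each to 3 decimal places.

Multiply each prior by the joint likelihood of the log feature pattern:
  cryptomining: 0.42 × 0.59 × 0.21 × 0.32 = 0.016652
  port scan: 0.39 × 0.60 × 0.22 × 0.11 = 0.0056628
  DNS tunneling: 0.10 × 0.40 × 0.07 × 0.63 = 0.001764
  credential stuffing: 0.09 × 0.14 × 0.81 × 0.28 = 0.0028577
The unnormalized weights sum to 0.026937.
P(cryptomining | evidence) = 0.016652 / 0.026937 ≈ 0.618
P(port scan | evidence) = 0.0056628 / 0.026937 ≈ 0.210
P(DNS tunneling | evidence) = 0.001764 / 0.026937 ≈ 0.065
P(credential stuffing | evidence) = 0.0028577 / 0.026937 ≈ 0.106

0.618, 0.210, 0.065, 0.106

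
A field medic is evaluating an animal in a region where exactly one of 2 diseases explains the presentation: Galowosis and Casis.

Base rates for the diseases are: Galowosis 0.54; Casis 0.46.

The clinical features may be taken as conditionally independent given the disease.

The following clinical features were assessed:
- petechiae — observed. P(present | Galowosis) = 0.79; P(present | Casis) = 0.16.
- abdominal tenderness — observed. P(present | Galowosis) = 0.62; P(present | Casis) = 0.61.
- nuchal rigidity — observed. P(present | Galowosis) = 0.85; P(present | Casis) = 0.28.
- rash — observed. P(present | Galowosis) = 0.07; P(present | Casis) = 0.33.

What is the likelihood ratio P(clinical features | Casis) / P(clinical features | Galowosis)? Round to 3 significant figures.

Take the product of per-clinical feature likelihoods under each hypothesis, then divide.
  Casis: 0.16 × 0.61 × 0.28 × 0.33 = 0.0090182
  Galowosis: 0.79 × 0.62 × 0.85 × 0.07 = 0.029143
Bayes factor = 0.0090182 / 0.029143 ≈ 0.309

0.309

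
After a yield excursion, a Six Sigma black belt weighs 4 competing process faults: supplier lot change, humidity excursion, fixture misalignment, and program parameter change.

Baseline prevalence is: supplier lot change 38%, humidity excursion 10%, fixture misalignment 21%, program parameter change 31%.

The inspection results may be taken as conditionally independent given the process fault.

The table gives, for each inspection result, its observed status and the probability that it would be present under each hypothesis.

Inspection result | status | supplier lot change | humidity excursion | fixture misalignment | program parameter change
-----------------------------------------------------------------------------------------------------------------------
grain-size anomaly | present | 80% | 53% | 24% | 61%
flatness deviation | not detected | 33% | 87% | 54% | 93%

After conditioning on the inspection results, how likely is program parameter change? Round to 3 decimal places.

0.054

For each hypothesis, the unnormalized posterior weight is prior × product of the inspection result likelihoods (using 1 − P(present | H) for each absent inspection result):
  supplier lot change: 0.38 × 0.80 × (1 − 0.33) = 0.20368
  humidity excursion: 0.10 × 0.53 × (1 − 0.87) = 0.00689
  fixture misalignment: 0.21 × 0.24 × (1 − 0.54) = 0.023184
  program parameter change: 0.31 × 0.61 × (1 − 0.93) = 0.013237
Normalizing constant Z = 0.20368 + 0.00689 + 0.023184 + 0.013237 = 0.24699.
P(program parameter change | evidence) = 0.013237 / 0.24699 ≈ 0.054.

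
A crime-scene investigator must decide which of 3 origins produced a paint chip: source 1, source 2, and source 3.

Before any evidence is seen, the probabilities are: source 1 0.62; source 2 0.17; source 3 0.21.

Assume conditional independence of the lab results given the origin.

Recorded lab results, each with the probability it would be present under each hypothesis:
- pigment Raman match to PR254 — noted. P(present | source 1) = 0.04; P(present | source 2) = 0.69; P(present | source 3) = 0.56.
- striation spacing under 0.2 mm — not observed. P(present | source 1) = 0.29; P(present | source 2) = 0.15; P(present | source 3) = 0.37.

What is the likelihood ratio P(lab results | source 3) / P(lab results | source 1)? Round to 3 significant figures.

Joint likelihood of the lab result pattern under each hypothesis (using 1 − P(present | H) for each absent lab result):
  source 3: 0.56 × (1 − 0.37) = 0.3528
  source 1: 0.04 × (1 − 0.29) = 0.0284
Bayes factor = 0.3528 / 0.0284 ≈ 12.4

12.4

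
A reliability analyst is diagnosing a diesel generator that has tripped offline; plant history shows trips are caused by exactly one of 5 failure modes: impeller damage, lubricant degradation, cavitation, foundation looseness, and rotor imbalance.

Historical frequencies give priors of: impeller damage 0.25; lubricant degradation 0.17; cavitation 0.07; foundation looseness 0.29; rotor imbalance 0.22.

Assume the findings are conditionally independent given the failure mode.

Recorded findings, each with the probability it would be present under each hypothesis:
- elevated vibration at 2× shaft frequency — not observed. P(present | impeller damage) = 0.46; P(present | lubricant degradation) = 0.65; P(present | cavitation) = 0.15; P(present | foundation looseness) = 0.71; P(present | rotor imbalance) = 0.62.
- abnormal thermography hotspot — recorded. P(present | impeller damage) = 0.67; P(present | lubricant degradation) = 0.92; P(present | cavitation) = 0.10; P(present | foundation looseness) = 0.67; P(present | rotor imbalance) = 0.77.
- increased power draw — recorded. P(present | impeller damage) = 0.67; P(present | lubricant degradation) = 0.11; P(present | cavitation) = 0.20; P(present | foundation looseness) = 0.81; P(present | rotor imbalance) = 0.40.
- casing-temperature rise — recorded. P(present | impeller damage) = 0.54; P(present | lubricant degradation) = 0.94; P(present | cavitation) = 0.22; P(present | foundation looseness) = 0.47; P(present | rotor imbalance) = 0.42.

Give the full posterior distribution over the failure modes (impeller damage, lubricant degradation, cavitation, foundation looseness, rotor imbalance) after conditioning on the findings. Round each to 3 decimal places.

0.461, 0.080, 0.004, 0.303, 0.153

Multiply each prior by the joint likelihood of the evidence pattern (using 1 − P(present | H) for each absent finding):
  impeller damage: 0.25 × (1 − 0.46) × 0.67 × 0.67 × 0.54 = 0.032725
  lubricant degradation: 0.17 × (1 − 0.65) × 0.92 × 0.11 × 0.94 = 0.0056601
  cavitation: 0.07 × (1 − 0.15) × 0.10 × 0.20 × 0.22 = 0.0002618
  foundation looseness: 0.29 × (1 − 0.71) × 0.67 × 0.81 × 0.47 = 0.021451
  rotor imbalance: 0.22 × (1 − 0.62) × 0.77 × 0.40 × 0.42 = 0.010814
Marginal likelihood of the evidence = 0.070913.
P(impeller damage | evidence) = 0.032725 / 0.070913 ≈ 0.461
P(lubricant degradation | evidence) = 0.0056601 / 0.070913 ≈ 0.080
P(cavitation | evidence) = 0.0002618 / 0.070913 ≈ 0.004
P(foundation looseness | evidence) = 0.021451 / 0.070913 ≈ 0.303
P(rotor imbalance | evidence) = 0.010814 / 0.070913 ≈ 0.153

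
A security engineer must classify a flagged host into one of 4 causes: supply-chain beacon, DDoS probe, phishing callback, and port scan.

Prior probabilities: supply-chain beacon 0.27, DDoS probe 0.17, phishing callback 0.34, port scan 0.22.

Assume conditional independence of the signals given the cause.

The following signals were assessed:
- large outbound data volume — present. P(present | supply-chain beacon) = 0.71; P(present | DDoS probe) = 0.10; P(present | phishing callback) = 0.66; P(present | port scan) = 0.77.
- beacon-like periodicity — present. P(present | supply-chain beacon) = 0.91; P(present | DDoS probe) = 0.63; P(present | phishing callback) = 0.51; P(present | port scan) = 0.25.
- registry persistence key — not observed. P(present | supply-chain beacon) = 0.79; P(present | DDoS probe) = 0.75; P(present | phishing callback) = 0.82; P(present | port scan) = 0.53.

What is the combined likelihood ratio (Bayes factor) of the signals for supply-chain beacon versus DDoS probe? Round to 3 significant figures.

8.61

Take the product of per-signal likelihoods under each hypothesis (using 1 − P(present | H) for each absent signal), then divide.
  supply-chain beacon: 0.71 × 0.91 × (1 − 0.79) = 0.13568
  DDoS probe: 0.10 × 0.63 × (1 − 0.75) = 0.01575
Bayes factor = 0.13568 / 0.01575 ≈ 8.61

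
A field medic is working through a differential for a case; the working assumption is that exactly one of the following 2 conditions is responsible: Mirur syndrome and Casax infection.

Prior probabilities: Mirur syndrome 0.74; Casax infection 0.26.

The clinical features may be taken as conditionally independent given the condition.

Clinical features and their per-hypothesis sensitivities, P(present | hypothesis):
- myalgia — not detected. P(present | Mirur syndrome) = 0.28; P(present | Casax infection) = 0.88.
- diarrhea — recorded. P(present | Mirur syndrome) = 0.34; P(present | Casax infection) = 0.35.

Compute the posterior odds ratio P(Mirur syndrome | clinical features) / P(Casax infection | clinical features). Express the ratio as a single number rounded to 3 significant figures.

16.6

The normalizing constant cancels in an odds ratio, so compute prior × likelihood for the two hypotheses only (using 1 − P(present | H) for each absent clinical feature):
  Mirur syndrome: 0.74 × (1 − 0.28) × 0.34 = 0.18115
  Casax infection: 0.26 × (1 − 0.88) × 0.35 = 0.01092
Posterior odds = 0.18115 / 0.01092 ≈ 16.6.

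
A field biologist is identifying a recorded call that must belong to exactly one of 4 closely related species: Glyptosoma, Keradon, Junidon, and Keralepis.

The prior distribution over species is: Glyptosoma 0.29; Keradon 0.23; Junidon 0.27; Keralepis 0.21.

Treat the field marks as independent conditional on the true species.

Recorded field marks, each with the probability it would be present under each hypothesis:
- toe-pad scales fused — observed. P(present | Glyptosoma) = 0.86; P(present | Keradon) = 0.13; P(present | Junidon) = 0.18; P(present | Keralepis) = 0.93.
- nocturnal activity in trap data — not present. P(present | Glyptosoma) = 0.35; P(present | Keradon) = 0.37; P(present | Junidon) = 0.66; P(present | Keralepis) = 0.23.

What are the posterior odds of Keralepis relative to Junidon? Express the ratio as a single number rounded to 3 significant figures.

The normalizing constant cancels in an odds ratio, so compute prior × likelihood for the two hypotheses only (using 1 − P(present | H) for each absent field mark):
  Keralepis: 0.21 × 0.93 × (1 − 0.23) = 0.15038
  Junidon: 0.27 × 0.18 × (1 − 0.66) = 0.016524
Odds(Keralepis : Junidon) = 0.15038 / 0.016524 ≈ 9.10.

9.10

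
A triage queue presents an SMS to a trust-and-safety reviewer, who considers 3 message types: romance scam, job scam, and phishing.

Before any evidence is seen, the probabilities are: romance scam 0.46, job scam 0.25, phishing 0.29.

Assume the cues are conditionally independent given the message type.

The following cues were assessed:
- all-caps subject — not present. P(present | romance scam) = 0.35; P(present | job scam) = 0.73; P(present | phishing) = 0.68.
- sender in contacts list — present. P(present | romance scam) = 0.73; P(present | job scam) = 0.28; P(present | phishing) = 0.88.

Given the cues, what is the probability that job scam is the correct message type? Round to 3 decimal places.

0.059

For each hypothesis, the unnormalized posterior weight is prior × product of the cue likelihoods (using 1 − P(present | H) for each absent cue):
  romance scam: 0.46 × (1 − 0.35) × 0.73 = 0.21827
  job scam: 0.25 × (1 − 0.73) × 0.28 = 0.0189
  phishing: 0.29 × (1 − 0.68) × 0.88 = 0.081664
Normalizing constant Z = 0.21827 + 0.0189 + 0.081664 = 0.31883.
P(job scam | evidence) = 0.0189 / 0.31883 ≈ 0.059.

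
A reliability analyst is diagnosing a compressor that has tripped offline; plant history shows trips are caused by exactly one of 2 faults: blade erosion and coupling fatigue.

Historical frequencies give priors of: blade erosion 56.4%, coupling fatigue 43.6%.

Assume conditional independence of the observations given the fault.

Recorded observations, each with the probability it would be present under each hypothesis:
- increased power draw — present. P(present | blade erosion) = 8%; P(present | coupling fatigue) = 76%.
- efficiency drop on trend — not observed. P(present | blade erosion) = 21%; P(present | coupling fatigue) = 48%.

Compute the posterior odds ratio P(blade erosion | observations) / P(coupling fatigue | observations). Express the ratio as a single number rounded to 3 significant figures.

0.207

Unnormalized posterior weight (prior times the observation likelihoods) for each of the two hypotheses (using 1 − P(present | H) for each absent observation):
  blade erosion: 0.564 × 0.08 × (1 − 0.21) = 0.035645
  coupling fatigue: 0.436 × 0.76 × (1 − 0.48) = 0.17231
Odds(blade erosion : coupling fatigue) = 0.035645 / 0.17231 ≈ 0.207.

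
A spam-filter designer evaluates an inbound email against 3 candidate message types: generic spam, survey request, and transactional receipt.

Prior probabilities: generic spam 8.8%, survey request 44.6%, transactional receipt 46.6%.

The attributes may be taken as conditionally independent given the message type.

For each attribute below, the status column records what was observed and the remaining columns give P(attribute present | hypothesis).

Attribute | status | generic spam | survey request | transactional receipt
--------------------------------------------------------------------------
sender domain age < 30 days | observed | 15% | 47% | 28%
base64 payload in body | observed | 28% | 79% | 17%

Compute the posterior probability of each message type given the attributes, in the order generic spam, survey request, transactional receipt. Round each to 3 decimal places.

For each hypothesis, the unnormalized posterior weight is prior × product of the attribute likelihoods:
  generic spam: 0.088 × 0.15 × 0.28 = 0.003696
  survey request: 0.446 × 0.47 × 0.79 = 0.1656
  transactional receipt: 0.466 × 0.28 × 0.17 = 0.022182
The unnormalized weights sum to 0.19148.
P(generic spam | evidence) = 0.003696 / 0.19148 ≈ 0.019
P(survey request | evidence) = 0.1656 / 0.19148 ≈ 0.865
P(transactional receipt | evidence) = 0.022182 / 0.19148 ≈ 0.116

0.019, 0.865, 0.116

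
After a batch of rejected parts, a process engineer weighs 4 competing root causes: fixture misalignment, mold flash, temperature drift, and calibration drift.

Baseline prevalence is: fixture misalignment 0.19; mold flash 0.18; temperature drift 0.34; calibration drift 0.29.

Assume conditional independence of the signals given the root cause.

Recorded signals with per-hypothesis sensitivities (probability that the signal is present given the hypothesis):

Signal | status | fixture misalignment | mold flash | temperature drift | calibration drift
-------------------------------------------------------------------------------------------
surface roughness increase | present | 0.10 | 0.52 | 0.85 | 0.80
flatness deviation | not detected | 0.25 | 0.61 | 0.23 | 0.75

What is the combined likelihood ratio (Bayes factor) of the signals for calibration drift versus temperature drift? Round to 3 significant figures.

The Bayes factor is the ratio of the joint likelihoods of the signal pattern under the two hypotheses (using 1 − P(present | H) for each absent signal).
  calibration drift: 0.80 × (1 − 0.75) = 0.2
  temperature drift: 0.85 × (1 − 0.23) = 0.6545
Bayes factor = 0.2 / 0.6545 ≈ 0.306

0.306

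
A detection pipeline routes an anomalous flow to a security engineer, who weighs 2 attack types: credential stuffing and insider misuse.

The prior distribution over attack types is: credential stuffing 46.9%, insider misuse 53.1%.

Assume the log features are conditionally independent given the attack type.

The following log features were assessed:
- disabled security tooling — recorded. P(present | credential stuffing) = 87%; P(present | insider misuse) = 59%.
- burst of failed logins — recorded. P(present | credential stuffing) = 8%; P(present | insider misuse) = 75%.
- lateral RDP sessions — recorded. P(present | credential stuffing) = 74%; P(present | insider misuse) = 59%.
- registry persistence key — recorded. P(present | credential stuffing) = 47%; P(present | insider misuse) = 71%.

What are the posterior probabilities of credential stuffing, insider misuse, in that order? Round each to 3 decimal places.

0.103, 0.897

For each hypothesis, the unnormalized posterior weight is prior × product of the log feature likelihoods:
  credential stuffing: 0.469 × 0.87 × 0.08 × 0.74 × 0.47 = 0.011353
  insider misuse: 0.531 × 0.59 × 0.75 × 0.59 × 0.71 = 0.098428
The unnormalized weights sum to 0.10978.
P(credential stuffing | evidence) = 0.011353 / 0.10978 ≈ 0.103
P(insider misuse | evidence) = 0.098428 / 0.10978 ≈ 0.897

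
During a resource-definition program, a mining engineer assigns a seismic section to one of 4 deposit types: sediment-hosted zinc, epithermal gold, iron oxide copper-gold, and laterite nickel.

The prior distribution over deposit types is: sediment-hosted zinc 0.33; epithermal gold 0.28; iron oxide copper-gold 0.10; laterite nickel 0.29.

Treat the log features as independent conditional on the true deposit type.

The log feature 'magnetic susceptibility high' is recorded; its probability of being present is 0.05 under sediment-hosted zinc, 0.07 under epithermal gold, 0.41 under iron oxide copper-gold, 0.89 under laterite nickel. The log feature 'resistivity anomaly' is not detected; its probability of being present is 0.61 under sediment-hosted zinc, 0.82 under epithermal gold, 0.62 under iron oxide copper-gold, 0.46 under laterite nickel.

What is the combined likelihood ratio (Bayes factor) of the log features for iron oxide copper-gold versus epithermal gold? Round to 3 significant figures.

12.4

Joint likelihood of the log feature pattern under each hypothesis (using 1 − P(present | H) for each absent log feature):
  iron oxide copper-gold: 0.41 × (1 − 0.62) = 0.1558
  epithermal gold: 0.07 × (1 − 0.82) = 0.0126
Bayes factor = 0.1558 / 0.0126 ≈ 12.4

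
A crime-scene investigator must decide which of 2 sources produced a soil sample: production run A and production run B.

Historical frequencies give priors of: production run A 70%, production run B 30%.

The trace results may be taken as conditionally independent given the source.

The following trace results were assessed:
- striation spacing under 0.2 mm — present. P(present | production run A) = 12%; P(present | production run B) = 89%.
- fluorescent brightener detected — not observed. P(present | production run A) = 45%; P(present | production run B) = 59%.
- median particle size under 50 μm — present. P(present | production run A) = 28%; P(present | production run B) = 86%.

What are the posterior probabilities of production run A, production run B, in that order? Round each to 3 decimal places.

0.121, 0.879

For each hypothesis, the unnormalized posterior weight is prior × product of the trace result likelihoods (using 1 − P(present | H) for each absent trace result):
  production run A: 0.70 × 0.12 × (1 − 0.45) × 0.28 = 0.012936
  production run B: 0.30 × 0.89 × (1 − 0.59) × 0.86 = 0.094144
Marginal likelihood of the evidence = 0.10708.
P(production run A | evidence) = 0.012936 / 0.10708 ≈ 0.121
P(production run B | evidence) = 0.094144 / 0.10708 ≈ 0.879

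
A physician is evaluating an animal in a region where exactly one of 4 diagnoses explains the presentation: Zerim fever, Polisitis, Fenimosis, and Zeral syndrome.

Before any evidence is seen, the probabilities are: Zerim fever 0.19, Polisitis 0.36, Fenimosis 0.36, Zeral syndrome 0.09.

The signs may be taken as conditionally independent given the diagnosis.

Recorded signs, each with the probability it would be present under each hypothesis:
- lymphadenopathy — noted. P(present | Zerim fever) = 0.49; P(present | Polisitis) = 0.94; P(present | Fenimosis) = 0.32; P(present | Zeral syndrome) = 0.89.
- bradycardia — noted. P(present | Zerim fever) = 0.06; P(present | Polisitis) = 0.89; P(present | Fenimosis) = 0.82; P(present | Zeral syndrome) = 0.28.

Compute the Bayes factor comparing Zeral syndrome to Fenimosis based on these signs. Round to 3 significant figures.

The Bayes factor is the ratio of the joint likelihoods of the sign pattern under the two hypotheses.
  Zeral syndrome: 0.89 × 0.28 = 0.2492
  Fenimosis: 0.32 × 0.82 = 0.2624
Bayes factor = 0.2492 / 0.2624 ≈ 0.950

0.950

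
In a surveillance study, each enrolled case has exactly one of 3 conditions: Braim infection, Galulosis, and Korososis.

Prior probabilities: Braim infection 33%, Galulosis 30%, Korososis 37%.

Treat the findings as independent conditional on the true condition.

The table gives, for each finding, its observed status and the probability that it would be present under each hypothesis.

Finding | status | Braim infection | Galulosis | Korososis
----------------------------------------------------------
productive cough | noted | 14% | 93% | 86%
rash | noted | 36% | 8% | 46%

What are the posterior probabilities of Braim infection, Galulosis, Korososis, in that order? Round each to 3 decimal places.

For each hypothesis, the unnormalized posterior weight is prior × product of the finding likelihoods:
  Braim infection: 0.33 × 0.14 × 0.36 = 0.016632
  Galulosis: 0.30 × 0.93 × 0.08 = 0.02232
  Korososis: 0.37 × 0.86 × 0.46 = 0.14637
Normalizing constant Z = 0.016632 + 0.02232 + 0.14637 = 0.18532.
P(Braim infection | evidence) = 0.016632 / 0.18532 ≈ 0.090
P(Galulosis | evidence) = 0.02232 / 0.18532 ≈ 0.120
P(Korososis | evidence) = 0.14637 / 0.18532 ≈ 0.790

0.090, 0.120, 0.790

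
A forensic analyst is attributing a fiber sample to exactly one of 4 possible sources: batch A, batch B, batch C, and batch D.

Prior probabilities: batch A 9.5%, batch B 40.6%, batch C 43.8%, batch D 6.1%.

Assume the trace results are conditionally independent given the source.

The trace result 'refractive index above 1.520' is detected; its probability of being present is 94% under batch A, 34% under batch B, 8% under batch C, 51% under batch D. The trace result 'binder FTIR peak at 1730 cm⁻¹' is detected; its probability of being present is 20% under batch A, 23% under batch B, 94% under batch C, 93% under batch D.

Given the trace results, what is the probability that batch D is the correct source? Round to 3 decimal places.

0.260

By Bayes' rule with conditional independence, the unnormalized weight for each hypothesis is prior × ∏ likelihoods:
  batch A: 0.095 × 0.94 × 0.20 = 0.01786
  batch B: 0.406 × 0.34 × 0.23 = 0.031749
  batch C: 0.438 × 0.08 × 0.94 = 0.032938
  batch D: 0.061 × 0.51 × 0.93 = 0.028932
The unnormalized weights sum to 0.11148.
P(batch D | evidence) = 0.028932 / 0.11148 ≈ 0.260.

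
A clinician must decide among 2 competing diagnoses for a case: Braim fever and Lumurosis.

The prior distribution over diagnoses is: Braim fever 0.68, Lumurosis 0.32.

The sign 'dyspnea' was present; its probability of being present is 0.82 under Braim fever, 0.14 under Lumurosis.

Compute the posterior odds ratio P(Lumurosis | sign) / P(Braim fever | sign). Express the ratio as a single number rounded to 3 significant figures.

0.0803

The normalizing constant cancels in an odds ratio, so compute prior × likelihood for the two hypotheses only:
  Lumurosis: 0.32 × 0.14 = 0.0448
  Braim fever: 0.68 × 0.82 = 0.5576
Posterior odds = 0.0448 / 0.5576 ≈ 0.0803.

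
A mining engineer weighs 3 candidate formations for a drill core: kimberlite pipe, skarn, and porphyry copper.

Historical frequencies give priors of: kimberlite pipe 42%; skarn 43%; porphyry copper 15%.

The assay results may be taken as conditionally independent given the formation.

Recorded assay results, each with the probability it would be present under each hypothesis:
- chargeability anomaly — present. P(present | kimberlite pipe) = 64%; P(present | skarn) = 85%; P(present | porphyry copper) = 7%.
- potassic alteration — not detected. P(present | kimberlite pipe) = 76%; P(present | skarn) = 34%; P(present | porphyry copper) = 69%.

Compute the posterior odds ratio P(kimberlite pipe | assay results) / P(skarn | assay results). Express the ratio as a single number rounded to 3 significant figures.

0.267

Unnormalized posterior weight (prior times the assay result likelihoods) for each of the two hypotheses (using 1 − P(present | H) for each absent assay result):
  kimberlite pipe: 0.42 × 0.64 × (1 − 0.76) = 0.064512
  skarn: 0.43 × 0.85 × (1 − 0.34) = 0.24123
Posterior odds = 0.064512 / 0.24123 ≈ 0.267.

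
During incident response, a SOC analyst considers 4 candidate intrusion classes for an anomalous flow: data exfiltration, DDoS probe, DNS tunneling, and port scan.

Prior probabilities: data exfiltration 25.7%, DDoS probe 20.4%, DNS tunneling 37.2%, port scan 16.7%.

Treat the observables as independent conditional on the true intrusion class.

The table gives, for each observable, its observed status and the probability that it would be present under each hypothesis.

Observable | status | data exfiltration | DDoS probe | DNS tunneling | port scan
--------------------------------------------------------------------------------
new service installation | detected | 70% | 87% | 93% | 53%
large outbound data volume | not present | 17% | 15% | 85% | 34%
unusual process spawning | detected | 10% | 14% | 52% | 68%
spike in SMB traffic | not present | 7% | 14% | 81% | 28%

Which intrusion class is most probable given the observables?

port scan

For each hypothesis, the unnormalized posterior weight is prior × product of the observable likelihoods (using 1 − P(present | H) for each absent observable):
  data exfiltration: 0.257 × 0.70 × (1 − 0.17) × 0.10 × (1 − 0.07) = 0.013886
  DDoS probe: 0.204 × 0.87 × (1 − 0.15) × 0.14 × (1 − 0.14) = 0.018163
  DNS tunneling: 0.372 × 0.93 × (1 − 0.85) × 0.52 × (1 − 0.81) = 0.0051271
  port scan: 0.167 × 0.53 × (1 − 0.34) × 0.68 × (1 − 0.28) = 0.028601
The unnormalized weights sum to 0.065778.
P(data exfiltration | evidence) ≈ 0.013886 / 0.065778 ≈ 0.211
P(DDoS probe | evidence) ≈ 0.018163 / 0.065778 ≈ 0.276
P(DNS tunneling | evidence) ≈ 0.0051271 / 0.065778 ≈ 0.078
P(port scan | evidence) ≈ 0.028601 / 0.065778 ≈ 0.435
The largest is 0.435, so port scan is most probable.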